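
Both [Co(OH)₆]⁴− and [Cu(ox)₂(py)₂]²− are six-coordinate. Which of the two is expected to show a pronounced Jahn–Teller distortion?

[Co(OH)₆]⁴−: Each hydroxide is −1; balancing the −4 overall charge requires Co(II). Group 9 minus oxidation state 2 gives a d⁷ configuration. Hydroxide is a weak-field ligand for a first-row metal, so the complex is high-spin. The d⁷ configuration leaves the e_g set evenly filled (or empty) — no strong Jahn–Teller driving force.
[Cu(ox)₂(py)₂]²−: Each oxalate is −2; pyridine is neutral; balancing the −2 overall charge requires Cu(II). Cu sits in group 11, so the d-electron count is 11 − 2 = 9. The t₂g⁶e_g³ configuration has an unevenly filled e_g set; the Jahn–Teller theorem predicts a tetragonal distortion (typically axial elongation) to lift the degeneracy.

[Cu(ox)₂(py)₂]²−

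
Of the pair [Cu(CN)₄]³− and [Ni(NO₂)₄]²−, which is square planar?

[Ni(NO₂)₄]²−

For [Cu(CN)₄]³−: Ligand charges: each cyanide is −1. With an overall charge of −3 the copper centre must be in the +1 oxidation state. Copper is a group-11 element; Cu(I) is therefore d¹⁰. A d¹⁰ ion has no crystal-field stabilisation preference between square planar and tetrahedral, so four ligands adopt the sterically favoured tetrahedral geometry. → tetrahedral.
For [Ni(NO₂)₄]²−: Ligand charges: each nitro (N-bound nitrite) is −1. With an overall charge of −2 the nickel centre must be in the +2 oxidation state. Nickel is a group-10 element; Ni(II) is therefore d⁸. Nitro (N-bound nitrite) is a strong-field ligand (high in the spectrochemical series). A 3d d⁸ ion with strong-field ligands gains enough CFSE to favour square planar over tetrahedral. → square planar.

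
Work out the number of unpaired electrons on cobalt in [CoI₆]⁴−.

Each iodide is −1; balancing the −4 overall charge requires Co(II).
Cobalt is a group-9 element; Co(II) is therefore d⁷.
The spin state decides the count: Iodide is a weak-field ligand for a first-row metal, so the complex is high-spin.
An octahedral high-spin d⁷ ion is t₂g⁵e_g², giving 3 unpaired electrons.

3 unpaired electrons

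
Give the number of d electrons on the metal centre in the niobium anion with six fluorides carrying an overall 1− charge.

d0

Ligand charges: each fluoride is −1. With an overall charge of −1 the niobium centre must be in the +5 oxidation state.
Group 5 minus oxidation state 5 gives a d⁰ configuration.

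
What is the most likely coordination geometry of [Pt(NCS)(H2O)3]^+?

Each isothiocyanate is −1; water is neutral; balancing the +1 overall charge requires Pt(II).
Pt sits in group 10, so the d-electron count is 10 − 2 = 8.
Coordination number: 4.
A 5d d⁸ ion has a large crystal-field splitting; square planar leaves the high-energy d_{x²−y²} orbital empty and maximises CFSE.

square planar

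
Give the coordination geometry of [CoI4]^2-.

Each iodide is −1; balancing the −2 overall charge requires Co(II).
Co sits in group 9, so the d-electron count is 9 − 2 = 7.
With 4 monodentate ligands the coordination number is 4.
Iodide is a weak-field ligand.
For a high-spin 3d d⁷ ion with weak-field ligands the small Δₜ gives little square-planar CFSE advantage, so four ligands adopt the sterically favoured tetrahedral geometry.

tetrahedral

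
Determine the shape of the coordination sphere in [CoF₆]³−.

Ligand charges: each fluoride is −1. With an overall charge of −3 the cobalt centre must be in the +3 oxidation state.
Group 9 minus oxidation state 3 gives a d⁶ configuration.
With 6 monodentate ligands the coordination number is 6.
Six donors around a single metal centre give an octahedral coordination sphere.

octahedral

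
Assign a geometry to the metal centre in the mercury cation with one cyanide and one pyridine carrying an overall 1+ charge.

Summing ligand charges against the +1 overall charge gives an oxidation state of +2 for mercury.
Group 12 minus oxidation state 2 gives a d¹⁰ configuration.
Coordination number: 2.
A d¹⁰ ion with only two ligands adopts a linear arrangement (sp hybridisation; no CFSE preference).

linear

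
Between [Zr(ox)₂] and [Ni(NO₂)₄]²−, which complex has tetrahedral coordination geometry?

For [Zr(ox)₂]: Each oxalate is −2; balancing the 0 overall charge requires Zr(IV). Zr sits in group 4, so the d-electron count is 4 − 4 = 0. A d⁰ ion has no crystal-field stabilisation preference between square planar and tetrahedral, so four ligands adopt the sterically favoured tetrahedral geometry. → tetrahedral.
For [Ni(NO₂)₄]²−: Each nitro (N-bound nitrite) is −1; balancing the −2 overall charge requires Ni(II). Ni sits in group 10, so the d-electron count is 10 − 2 = 8. Nitro (N-bound nitrite) is a strong-field ligand (high in the spectrochemical series). A 3d d⁸ ion with strong-field ligands gains enough CFSE to favour square planar over tetrahedral. → square planar.

[Zr(ox)₂]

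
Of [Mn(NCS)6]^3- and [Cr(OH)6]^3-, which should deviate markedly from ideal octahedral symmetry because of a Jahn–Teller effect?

[Mn(NCS)6]^3-: Summing ligand charges against the −3 overall charge gives an oxidation state of +3 for manganese. Group 7 minus oxidation state 3 gives a d⁴ configuration. Isothiocyanate is a weak-field ligand for a first-row metal, so the complex is high-spin. The t₂g³e_g¹ (high-spin) configuration has an unevenly filled e_g set; the Jahn–Teller theorem predicts a tetragonal distortion (typically axial elongation) to lift the degeneracy.
[Cr(OH)6]^3-: Each hydroxide is −1; balancing the −3 overall charge requires Cr(III). Cr sits in group 6, so the d-electron count is 6 − 3 = 3. The d³ configuration leaves the e_g set evenly filled (or empty) — no strong Jahn–Teller driving force.

[Mn(NCS)6]^3-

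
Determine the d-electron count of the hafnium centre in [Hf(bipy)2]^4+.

d0

Ligand charges: 2,2′-bipyridine is neutral. With an overall charge of +4 the hafnium centre must be in the +4 oxidation state.
Hafnium is a group-4 element; Hf(IV) is therefore d⁰.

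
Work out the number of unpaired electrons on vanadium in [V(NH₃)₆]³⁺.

2 unpaired electrons

Ligand charges: ammonia is neutral. With an overall charge of +3 the vanadium centre must be in the +3 oxidation state.
Vanadium is a group-5 element; V(III) is therefore d².
In an octahedral field the d² configuration is t₂g²e_g⁰ (only one arrangement possible), giving 2 unpaired electrons.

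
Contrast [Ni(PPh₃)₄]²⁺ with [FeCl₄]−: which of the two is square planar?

[Ni(PPh₃)₄]²⁺

For [Ni(PPh₃)₄]²⁺: Ligand charges: triphenylphosphine is neutral. With an overall charge of +2 the nickel centre must be in the +2 oxidation state. Nickel is a group-10 element; Ni(II) is therefore d⁸. Triphenylphosphine is a strong-field ligand (high in the spectrochemical series). A 3d d⁸ ion with strong-field ligands gains enough CFSE to favour square planar over tetrahedral. → square planar.
For [FeCl₄]−: Each chloride is −1; balancing the −1 overall charge requires Fe(III). Iron is a group-8 element; Fe(III) is therefore d⁵. A high-spin d⁵ ion has zero CFSE in either geometry, so four ligands adopt the sterically favoured tetrahedral geometry. → tetrahedral.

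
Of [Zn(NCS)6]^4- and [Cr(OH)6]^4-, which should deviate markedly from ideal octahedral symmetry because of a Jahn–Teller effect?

[Cr(OH)6]^4-

[Zn(NCS)6]^4-: Summing ligand charges against the −4 overall charge gives an oxidation state of +2 for zinc. Zn sits in group 12, so the d-electron count is 12 − 2 = 10. The d¹⁰ configuration leaves the e_g set evenly filled (or empty) — no strong Jahn–Teller driving force.
[Cr(OH)6]^4-: Summing ligand charges against the −4 overall charge gives an oxidation state of +2 for chromium. Group 6 minus oxidation state 2 gives a d⁴ configuration. Hydroxide is a weak-field ligand for a first-row metal, so the complex is high-spin. The t₂g³e_g¹ (high-spin) configuration has an unevenly filled e_g set; the Jahn–Teller theorem predicts a tetragonal distortion (typically axial elongation) to lift the degeneracy.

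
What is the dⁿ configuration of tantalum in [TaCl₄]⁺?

Each chloride is −1; balancing the +1 overall charge requires Ta(V).
Ta sits in group 5, so the d-electron count is 5 − 5 = 0.

d0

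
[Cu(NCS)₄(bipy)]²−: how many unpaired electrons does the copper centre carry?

1

Each isothiocyanate is −1; 2,2′-bipyridine is neutral; balancing the −2 overall charge requires Cu(II).
Cu sits in group 11, so the d-electron count is 11 − 2 = 9.
Counting donor atoms: 4×isothiocyanate (monodentate) → 4 donors; 1×2,2′-bipyridine (bidentate) → 2 donors. Coordination number = 6.
In an octahedral field the d⁹ configuration is t₂g⁶e_g³ (only one arrangement possible), giving 1 unpaired electron.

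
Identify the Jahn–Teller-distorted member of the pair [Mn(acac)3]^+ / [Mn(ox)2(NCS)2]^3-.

[Mn(ox)2(NCS)2]^3-

[Mn(acac)3]^+: Summing ligand charges against the +1 overall charge gives an oxidation state of +4 for manganese. Mn sits in group 7, so the d-electron count is 7 − 4 = 3. The d³ configuration leaves the e_g set evenly filled (or empty) — no strong Jahn–Teller driving force.
[Mn(ox)2(NCS)2]^3-: Each oxalate is −2; each isothiocyanate is −1; balancing the −3 overall charge requires Mn(III). Group 7 minus oxidation state 3 gives a d⁴ configuration. Isothiocyanate and oxalate are weak-field ligands for a first-row metal, so the complex is high-spin. The t₂g³e_g¹ (high-spin) configuration has an unevenly filled e_g set; the Jahn–Teller theorem predicts a tetragonal distortion (typically axial elongation) to lift the degeneracy.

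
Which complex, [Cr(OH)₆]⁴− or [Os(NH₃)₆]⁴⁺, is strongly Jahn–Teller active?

[Cr(OH)₆]⁴−

[Cr(OH)₆]⁴−: Each hydroxide is −1; balancing the −4 overall charge requires Cr(II). Cr sits in group 6, so the d-electron count is 6 − 2 = 4. Hydroxide is a weak-field ligand for a first-row metal, so the complex is high-spin. The t₂g³e_g¹ (high-spin) configuration has an unevenly filled e_g set; the Jahn–Teller theorem predicts a tetragonal distortion (typically axial elongation) to lift the degeneracy.
[Os(NH₃)₆]⁴⁺: Ligand charges: ammonia is neutral. With an overall charge of +4 the osmium centre must be in the +4 oxidation state. Osmium is a group-8 element; Os(IV) is therefore d⁴. A 5d ion has a large Δₒ and is invariably low-spin. The d⁴ configuration leaves the e_g set evenly filled (or empty) — no strong Jahn–Teller driving force.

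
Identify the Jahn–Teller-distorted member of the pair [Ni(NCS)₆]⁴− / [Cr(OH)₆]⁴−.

[Cr(OH)₆]⁴−

[Ni(NCS)₆]⁴−: Ligand charges: each isothiocyanate is −1. With an overall charge of −4 the nickel centre must be in the +2 oxidation state. Ni sits in group 10, so the d-electron count is 10 − 2 = 8. The d⁸ configuration leaves the e_g set evenly filled (or empty) — no strong Jahn–Teller driving force.
[Cr(OH)₆]⁴−: Ligand charges: each hydroxide is −1. With an overall charge of −4 the chromium centre must be in the +2 oxidation state. Chromium is a group-6 element; Cr(II) is therefore d⁴. Hydroxide is a weak-field ligand for a first-row metal, so the complex is high-spin. The t₂g³e_g¹ (high-spin) configuration has an unevenly filled e_g set; the Jahn–Teller theorem predicts a tetragonal distortion (typically axial elongation) to lift the degeneracy.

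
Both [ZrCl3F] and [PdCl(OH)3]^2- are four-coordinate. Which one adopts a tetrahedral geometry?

[ZrCl3F]

For [ZrCl3F]: Each chloride is −1; each fluoride is −1; balancing the 0 overall charge requires Zr(IV). Zr sits in group 4, so the d-electron count is 4 − 4 = 0. A d⁰ ion has no crystal-field stabilisation preference between square planar and tetrahedral, so four ligands adopt the sterically favoured tetrahedral geometry. → tetrahedral.
For [PdCl(OH)3]^2-: Ligand charges: each chloride is −1; each hydroxide is −1. With an overall charge of −2 the palladium centre must be in the +2 oxidation state. Pd sits in group 10, so the d-electron count is 10 − 2 = 8. A 4d d⁸ ion has a large crystal-field splitting; square planar leaves the high-energy d_{x²−y²} orbital empty and maximises CFSE. → square planar.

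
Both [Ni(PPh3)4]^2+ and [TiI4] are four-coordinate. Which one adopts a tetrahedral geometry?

[TiI4]

For [Ni(PPh3)4]^2+: Ligand charges: triphenylphosphine is neutral. With an overall charge of +2 the nickel centre must be in the +2 oxidation state. Ni sits in group 10, so the d-electron count is 10 − 2 = 8. Triphenylphosphine is a strong-field ligand (high in the spectrochemical series). A 3d d⁸ ion with strong-field ligands gains enough CFSE to favour square planar over tetrahedral. → square planar.
For [TiI4]: Each iodide is −1; balancing the 0 overall charge requires Ti(IV). Titanium is a group-4 element; Ti(IV) is therefore d⁰. A d⁰ ion has no crystal-field stabilisation preference between square planar and tetrahedral, so four ligands adopt the sterically favoured tetrahedral geometry. → tetrahedral.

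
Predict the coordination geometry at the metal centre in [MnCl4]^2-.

tetrahedral

Summing ligand charges against the −2 overall charge gives an oxidation state of +2 for manganese.
Mn sits in group 7, so the d-electron count is 7 − 2 = 5.
Coordination number: 4.
Chloride is a weak-field ligand.
A high-spin d⁵ ion has zero CFSE in either geometry, so four ligands adopt the sterically favoured tetrahedral geometry.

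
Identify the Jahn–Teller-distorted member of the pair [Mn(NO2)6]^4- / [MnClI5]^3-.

[MnClI5]^3-

[Mn(NO2)6]^4-: Each nitro (N-bound nitrite) is −1; balancing the −4 overall charge requires Mn(II). Group 7 minus oxidation state 2 gives a d⁵ configuration. Nitro (N-bound nitrite) is a strong-field ligand (high in the spectrochemical series) for a first-row metal, so the complex is low-spin. The d⁵ configuration leaves the e_g set evenly filled (or empty) — no strong Jahn–Teller driving force.
[MnClI5]^3-: Ligand charges: each chloride is −1; each iodide is −1. With an overall charge of −3 the manganese centre must be in the +3 oxidation state. Manganese is a group-7 element; Mn(III) is therefore d⁴. Chloride and iodide are weak-field ligands for a first-row metal, so the complex is high-spin. The t₂g³e_g¹ (high-spin) configuration has an unevenly filled e_g set; the Jahn–Teller theorem predicts a tetragonal distortion (typically axial elongation) to lift the degeneracy.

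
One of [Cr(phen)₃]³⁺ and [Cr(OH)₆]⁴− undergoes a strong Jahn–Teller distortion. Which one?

[Cr(OH)₆]⁴−

[Cr(phen)₃]³⁺: 1,10-phenanthroline is neutral; balancing the +3 overall charge requires Cr(III). Group 6 minus oxidation state 3 gives a d³ configuration. The d³ configuration leaves the e_g set evenly filled (or empty) — no strong Jahn–Teller driving force.
[Cr(OH)₆]⁴−: Each hydroxide is −1; balancing the −4 overall charge requires Cr(II). Chromium is a group-6 element; Cr(II) is therefore d⁴. Hydroxide is a weak-field ligand for a first-row metal, so the complex is high-spin. The t₂g³e_g¹ (high-spin) configuration has an unevenly filled e_g set; the Jahn–Teller theorem predicts a tetragonal distortion (typically axial elongation) to lift the degeneracy.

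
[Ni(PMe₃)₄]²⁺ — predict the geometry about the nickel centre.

Summing ligand charges against the +2 overall charge gives an oxidation state of +2 for nickel.
Nickel is a group-10 element; Ni(II) is therefore d⁸.
With 4 monodentate ligands the coordination number is 4.
Trimethylphosphine is a strong-field ligand (high in the spectrochemical series).
A 3d d⁸ ion with strong-field ligands gains enough CFSE to favour square planar over tetrahedral.

square planar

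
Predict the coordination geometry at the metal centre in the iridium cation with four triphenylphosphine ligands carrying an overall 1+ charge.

square planar

Triphenylphosphine is neutral; balancing the +1 overall charge requires Ir(I).
Group 9 minus oxidation state 1 gives a d⁸ configuration.
Coordination number: 4.
A 5d d⁸ ion has a large crystal-field splitting; square planar leaves the high-energy d_{x²−y²} orbital empty and maximises CFSE.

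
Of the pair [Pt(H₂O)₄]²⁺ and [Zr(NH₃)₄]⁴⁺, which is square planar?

[Pt(H₂O)₄]²⁺

For [Pt(H₂O)₄]²⁺: Summing ligand charges against the +2 overall charge gives an oxidation state of +2 for platinum. Group 10 minus oxidation state 2 gives a d⁸ configuration. A 5d d⁸ ion has a large crystal-field splitting; square planar leaves the high-energy d_{x²−y²} orbital empty and maximises CFSE. → square planar.
For [Zr(NH₃)₄]⁴⁺: Summing ligand charges against the +4 overall charge gives an oxidation state of +4 for zirconium. Zirconium is a group-4 element; Zr(IV) is therefore d⁰. A d⁰ ion has no crystal-field stabilisation preference between square planar and tetrahedral, so four ligands adopt the sterically favoured tetrahedral geometry. → tetrahedral.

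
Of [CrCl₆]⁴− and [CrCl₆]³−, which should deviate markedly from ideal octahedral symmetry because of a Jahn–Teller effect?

[CrCl₆]⁴−

[CrCl₆]⁴−: Ligand charges: each chloride is −1. With an overall charge of −4 the chromium centre must be in the +2 oxidation state. Cr sits in group 6, so the d-electron count is 6 − 2 = 4. Chloride is a weak-field ligand for a first-row metal, so the complex is high-spin. The t₂g³e_g¹ (high-spin) configuration has an unevenly filled e_g set; the Jahn–Teller theorem predicts a tetragonal distortion (typically axial elongation) to lift the degeneracy.
[CrCl₆]³−: Ligand charges: each chloride is −1. With an overall charge of −3 the chromium centre must be in the +3 oxidation state. Cr sits in group 6, so the d-electron count is 6 − 3 = 3. The d³ configuration leaves the e_g set evenly filled (or empty) — no strong Jahn–Teller driving force.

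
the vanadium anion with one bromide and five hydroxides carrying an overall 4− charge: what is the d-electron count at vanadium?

d³

Summing ligand charges against the −4 overall charge gives an oxidation state of +2 for vanadium.
Vanadium is a group-5 element; V(II) is therefore d³.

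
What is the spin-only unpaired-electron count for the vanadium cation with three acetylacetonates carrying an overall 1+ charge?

1

Summing ligand charges against the +1 overall charge gives an oxidation state of +4 for vanadium.
Vanadium is a group-5 element; V(IV) is therefore d¹.
Counting donor atoms: 3×acetylacetonate (bidentate) → 6 donors. Coordination number = 6.
In an octahedral field the d¹ configuration is t₂g¹e_g⁰ (only one arrangement possible), giving 1 unpaired electron.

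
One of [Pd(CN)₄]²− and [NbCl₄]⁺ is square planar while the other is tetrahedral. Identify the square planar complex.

[Pd(CN)₄]²−

For [Pd(CN)₄]²−: Each cyanide is −1; balancing the −2 overall charge requires Pd(II). Palladium is a group-10 element; Pd(II) is therefore d⁸. A 4d d⁸ ion has a large crystal-field splitting; square planar leaves the high-energy d_{x²−y²} orbital empty and maximises CFSE. → square planar.
For [NbCl₄]⁺: Each chloride is −1; balancing the +1 overall charge requires Nb(V). Nb sits in group 5, so the d-electron count is 5 − 5 = 0. A d⁰ ion has no crystal-field stabilisation preference between square planar and tetrahedral, so four ligands adopt the sterically favoured tetrahedral geometry. → tetrahedral.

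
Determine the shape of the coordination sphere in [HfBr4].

Summing ligand charges against the 0 overall charge gives an oxidation state of +4 for hafnium.
Group 4 minus oxidation state 4 gives a d⁰ configuration.
With 4 monodentate ligands the coordination number is 4.
A d⁰ ion has no crystal-field stabilisation preference between square planar and tetrahedral, so four ligands adopt the sterically favoured tetrahedral geometry.

tetrahedral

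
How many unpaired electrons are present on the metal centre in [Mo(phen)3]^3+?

3

Summing ligand charges against the +3 overall charge gives an oxidation state of +3 for molybdenum.
Molybdenum is a group-6 element; Mo(III) is therefore d³.
Counting donor atoms: 3×1,10-phenanthroline (bidentate) → 6 donors. Coordination number = 6.
In an octahedral field the d³ configuration is t₂g³e_g⁰ (only one arrangement possible), giving 3 unpaired electrons.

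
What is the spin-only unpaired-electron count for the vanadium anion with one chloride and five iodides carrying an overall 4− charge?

3 unpaired electrons

Summing ligand charges against the −4 overall charge gives an oxidation state of +2 for vanadium.
Vanadium is a group-5 element; V(II) is therefore d³.
In an octahedral field the d³ configuration is t₂g³e_g⁰ (only one arrangement possible), giving 3 unpaired electrons.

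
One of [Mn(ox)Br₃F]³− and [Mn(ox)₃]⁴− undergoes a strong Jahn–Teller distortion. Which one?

[Mn(ox)Br₃F]³−: Each oxalate is −2; each bromide is −1; each fluoride is −1; balancing the −3 overall charge requires Mn(III). Manganese is a group-7 element; Mn(III) is therefore d⁴. Bromide, fluoride, and oxalate are weak-field ligands for a first-row metal, so the complex is high-spin. The t₂g³e_g¹ (high-spin) configuration has an unevenly filled e_g set; the Jahn–Teller theorem predicts a tetragonal distortion (typically axial elongation) to lift the degeneracy.
[Mn(ox)₃]⁴−: Summing ligand charges against the −4 overall charge gives an oxidation state of +2 for manganese. Mn sits in group 7, so the d-electron count is 7 − 2 = 5. Oxalate is a weak-field ligand for a first-row metal, so the complex is high-spin. The d⁵ configuration leaves the e_g set evenly filled (or empty) — no strong Jahn–Teller driving force.

[Mn(ox)Br₃F]³−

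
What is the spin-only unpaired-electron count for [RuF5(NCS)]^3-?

1 unpaired electron

Summing ligand charges against the −3 overall charge gives an oxidation state of +3 for ruthenium.
Ruthenium is a group-8 element; Ru(III) is therefore d⁵.
The spin state decides the count: a 4d ion has a large Δₒ and is invariably low-spin.
An octahedral low-spin d⁵ ion is t₂g⁵e_g⁰, giving 1 unpaired electron.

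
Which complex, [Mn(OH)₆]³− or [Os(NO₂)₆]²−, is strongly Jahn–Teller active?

[Mn(OH)₆]³−: Summing ligand charges against the −3 overall charge gives an oxidation state of +3 for manganese. Manganese is a group-7 element; Mn(III) is therefore d⁴. Hydroxide is a weak-field ligand for a first-row metal, so the complex is high-spin. The t₂g³e_g¹ (high-spin) configuration has an unevenly filled e_g set; the Jahn–Teller theorem predicts a tetragonal distortion (typically axial elongation) to lift the degeneracy.
[Os(NO₂)₆]²−: Ligand charges: each nitro (N-bound nitrite) is −1. With an overall charge of −2 the osmium centre must be in the +4 oxidation state. Os sits in group 8, so the d-electron count is 8 − 4 = 4. A 5d ion has a large Δₒ and is invariably low-spin. The d⁴ configuration leaves the e_g set evenly filled (or empty) — no strong Jahn–Teller driving force.

[Mn(OH)₆]³−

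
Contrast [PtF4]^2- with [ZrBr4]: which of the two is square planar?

For [PtF4]^2-: Ligand charges: each fluoride is −1. With an overall charge of −2 the platinum centre must be in the +2 oxidation state. Pt sits in group 10, so the d-electron count is 10 − 2 = 8. A 5d d⁸ ion has a large crystal-field splitting; square planar leaves the high-energy d_{x²−y²} orbital empty and maximises CFSE. → square planar.
For [ZrBr4]: Each bromide is −1; balancing the 0 overall charge requires Zr(IV). Group 4 minus oxidation state 4 gives a d⁰ configuration. A d⁰ ion has no crystal-field stabilisation preference between square planar and tetrahedral, so four ligands adopt the sterically favoured tetrahedral geometry. → tetrahedral.

[PtF4]^2-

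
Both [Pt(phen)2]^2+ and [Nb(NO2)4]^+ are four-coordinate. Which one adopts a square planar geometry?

For [Pt(phen)2]^2+: Summing ligand charges against the +2 overall charge gives an oxidation state of +2 for platinum. Platinum is a group-10 element; Pt(II) is therefore d⁸. A 5d d⁸ ion has a large crystal-field splitting; square planar leaves the high-energy d_{x²−y²} orbital empty and maximises CFSE. → square planar.
For [Nb(NO2)4]^+: Ligand charges: each nitro (N-bound nitrite) is −1. With an overall charge of +1 the niobium centre must be in the +5 oxidation state. Group 5 minus oxidation state 5 gives a d⁰ configuration. A d⁰ ion has no crystal-field stabilisation preference between square planar and tetrahedral, so four ligands adopt the sterically favoured tetrahedral geometry. → tetrahedral.

[Pt(phen)2]^2+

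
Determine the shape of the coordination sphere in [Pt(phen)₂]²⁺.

square planar

1,10-phenanthroline is neutral; balancing the +2 overall charge requires Pt(II).
Platinum is a group-10 element; Pt(II) is therefore d⁸.
Counting donor atoms: 2×1,10-phenanthroline (bidentate) → 4 donors. Coordination number = 4.
A 5d d⁸ ion has a large crystal-field splitting; square planar leaves the high-energy d_{x²−y²} orbital empty and maximises CFSE.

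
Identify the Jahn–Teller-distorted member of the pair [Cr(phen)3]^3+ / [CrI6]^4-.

[CrI6]^4-

[Cr(phen)3]^3+: Summing ligand charges against the +3 overall charge gives an oxidation state of +3 for chromium. Group 6 minus oxidation state 3 gives a d³ configuration. The d³ configuration leaves the e_g set evenly filled (or empty) — no strong Jahn–Teller driving force.
[CrI6]^4-: Each iodide is −1; balancing the −4 overall charge requires Cr(II). Cr sits in group 6, so the d-electron count is 6 − 2 = 4. Iodide is a weak-field ligand for a first-row metal, so the complex is high-spin. The t₂g³e_g¹ (high-spin) configuration has an unevenly filled e_g set; the Jahn–Teller theorem predicts a tetragonal distortion (typically axial elongation) to lift the degeneracy.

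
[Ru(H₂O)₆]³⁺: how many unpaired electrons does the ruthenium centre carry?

Ligand charges: water is neutral. With an overall charge of +3 the ruthenium centre must be in the +3 oxidation state.
Ru sits in group 8, so the d-electron count is 8 − 3 = 5.
The spin state decides the count: a 4d ion has a large Δₒ and is invariably low-spin.
An octahedral low-spin d⁵ ion is t₂g⁵e_g⁰, giving 1 unpaired electron.

1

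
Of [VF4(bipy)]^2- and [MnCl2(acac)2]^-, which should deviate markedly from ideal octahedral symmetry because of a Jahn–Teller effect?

[MnCl2(acac)2]^-

[VF4(bipy)]^2-: Each fluoride is −1; 2,2′-bipyridine is neutral; balancing the −2 overall charge requires V(II). Vanadium is a group-5 element; V(II) is therefore d³. The d³ configuration leaves the e_g set evenly filled (or empty) — no strong Jahn–Teller driving force.
[MnCl2(acac)2]^-: Ligand charges: each chloride is −1; each acetylacetonate is −1. With an overall charge of −1 the manganese centre must be in the +3 oxidation state. Manganese is a group-7 element; Mn(III) is therefore d⁴. Acetylacetonate and chloride are weak-field ligands for a first-row metal, so the complex is high-spin. The t₂g³e_g¹ (high-spin) configuration has an unevenly filled e_g set; the Jahn–Teller theorem predicts a tetragonal distortion (typically axial elongation) to lift the degeneracy.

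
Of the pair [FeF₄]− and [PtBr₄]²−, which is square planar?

For [FeF₄]−: Summing ligand charges against the −1 overall charge gives an oxidation state of +3 for iron. Group 8 minus oxidation state 3 gives a d⁵ configuration. A high-spin d⁵ ion has zero CFSE in either geometry, so four ligands adopt the sterically favoured tetrahedral geometry. → tetrahedral.
For [PtBr₄]²−: Ligand charges: each bromide is −1. With an overall charge of −2 the platinum centre must be in the +2 oxidation state. Platinum is a group-10 element; Pt(II) is therefore d⁸. A 5d d⁸ ion has a large crystal-field splitting; square planar leaves the high-energy d_{x²−y²} orbital empty and maximises CFSE. → square planar.

[PtBr₄]²−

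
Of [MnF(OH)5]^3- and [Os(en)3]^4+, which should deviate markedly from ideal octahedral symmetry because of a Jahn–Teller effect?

[MnF(OH)5]^3-: Ligand charges: each fluoride is −1; each hydroxide is −1. With an overall charge of −3 the manganese centre must be in the +3 oxidation state. Mn sits in group 7, so the d-electron count is 7 − 3 = 4. Fluoride and hydroxide are weak-field ligands for a first-row metal, so the complex is high-spin. The t₂g³e_g¹ (high-spin) configuration has an unevenly filled e_g set; the Jahn–Teller theorem predicts a tetragonal distortion (typically axial elongation) to lift the degeneracy.
[Os(en)3]^4+: Ethylenediamine is neutral; balancing the +4 overall charge requires Os(IV). Group 8 minus oxidation state 4 gives a d⁴ configuration. A 5d ion has a large Δₒ and is invariably low-spin. The d⁴ configuration leaves the e_g set evenly filled (or empty) — no strong Jahn–Teller driving force.

[MnF(OH)5]^3-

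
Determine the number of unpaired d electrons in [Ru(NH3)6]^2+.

Summing ligand charges against the +2 overall charge gives an oxidation state of +2 for ruthenium.
Ru sits in group 8, so the d-electron count is 8 − 2 = 6.
The spin state decides the count: a 4d ion has a large Δₒ and is invariably low-spin.
An octahedral low-spin d⁶ ion is t₂g⁶e_g⁰, giving 0 unpaired electrons.

0 unpaired electrons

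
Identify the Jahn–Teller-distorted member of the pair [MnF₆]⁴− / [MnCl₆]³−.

[MnCl₆]³−

[MnF₆]⁴−: Summing ligand charges against the −4 overall charge gives an oxidation state of +2 for manganese. Mn sits in group 7, so the d-electron count is 7 − 2 = 5. Fluoride is a weak-field ligand for a first-row metal, so the complex is high-spin. The d⁵ configuration leaves the e_g set evenly filled (or empty) — no strong Jahn–Teller driving force.
[MnCl₆]³−: Each chloride is −1; balancing the −3 overall charge requires Mn(III). Mn sits in group 7, so the d-electron count is 7 − 3 = 4. Chloride is a weak-field ligand for a first-row metal, so the complex is high-spin. The t₂g³e_g¹ (high-spin) configuration has an unevenly filled e_g set; the Jahn–Teller theorem predicts a tetragonal distortion (typically axial elongation) to lift the degeneracy.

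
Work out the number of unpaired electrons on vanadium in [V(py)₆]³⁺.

2 unpaired electrons

Ligand charges: pyridine is neutral. With an overall charge of +3 the vanadium centre must be in the +3 oxidation state.
Vanadium is a group-5 element; V(III) is therefore d².
In an octahedral field the d² configuration is t₂g²e_g⁰ (only one arrangement possible), giving 2 unpaired electrons.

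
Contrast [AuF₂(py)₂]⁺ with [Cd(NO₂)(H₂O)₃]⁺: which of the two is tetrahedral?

For [AuF₂(py)₂]⁺: Summing ligand charges against the +1 overall charge gives an oxidation state of +3 for gold. Au sits in group 11, so the d-electron count is 11 − 3 = 8. A 5d d⁸ ion has a large crystal-field splitting; square planar leaves the high-energy d_{x²−y²} orbital empty and maximises CFSE. → square planar.
For [Cd(NO₂)(H₂O)₃]⁺: Each nitro (N-bound nitrite) is −1; water is neutral; balancing the +1 overall charge requires Cd(II). Cd sits in group 12, so the d-electron count is 12 − 2 = 10. A d¹⁰ ion has no crystal-field stabilisation preference between square planar and tetrahedral, so four ligands adopt the sterically favoured tetrahedral geometry. → tetrahedral.

[Cd(NO₂)(H₂O)₃]⁺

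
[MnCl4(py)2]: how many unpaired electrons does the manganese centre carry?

Each chloride is −1; pyridine is neutral; balancing the 0 overall charge requires Mn(IV).
Manganese is a group-7 element; Mn(IV) is therefore d³.
In an octahedral field the d³ configuration is t₂g³e_g⁰ (only one arrangement possible), giving 3 unpaired electrons.

3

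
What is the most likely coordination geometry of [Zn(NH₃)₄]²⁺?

tetrahedral

Summing ligand charges against the +2 overall charge gives an oxidation state of +2 for zinc.
Zinc is a group-12 element; Zn(II) is therefore d¹⁰.
Coordination number: 4.
A d¹⁰ ion has no crystal-field stabilisation preference between square planar and tetrahedral, so four ligands adopt the sterically favoured tetrahedral geometry.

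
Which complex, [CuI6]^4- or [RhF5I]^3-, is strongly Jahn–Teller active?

[CuI6]^4-

[CuI6]^4-: Summing ligand charges against the −4 overall charge gives an oxidation state of +2 for copper. Group 11 minus oxidation state 2 gives a d⁹ configuration. The t₂g⁶e_g³ configuration has an unevenly filled e_g set; the Jahn–Teller theorem predicts a tetragonal distortion (typically axial elongation) to lift the degeneracy.
[RhF5I]^3-: Each fluoride is −1; each iodide is −1; balancing the −3 overall charge requires Rh(III). Group 9 minus oxidation state 3 gives a d⁶ configuration. A 4d ion has a large Δₒ and is invariably low-spin. The d⁶ configuration leaves the e_g set evenly filled (or empty) — no strong Jahn–Teller driving force.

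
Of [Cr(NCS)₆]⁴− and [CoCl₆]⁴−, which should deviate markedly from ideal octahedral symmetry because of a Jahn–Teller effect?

[Cr(NCS)₆]⁴−

[Cr(NCS)₆]⁴−: Each isothiocyanate is −1; balancing the −4 overall charge requires Cr(II). Cr sits in group 6, so the d-electron count is 6 − 2 = 4. Isothiocyanate is a weak-field ligand for a first-row metal, so the complex is high-spin. The t₂g³e_g¹ (high-spin) configuration has an unevenly filled e_g set; the Jahn–Teller theorem predicts a tetragonal distortion (typically axial elongation) to lift the degeneracy.
[CoCl₆]⁴−: Each chloride is −1; balancing the −4 overall charge requires Co(II). Cobalt is a group-9 element; Co(II) is therefore d⁷. Chloride is a weak-field ligand for a first-row metal, so the complex is high-spin. The d⁷ configuration leaves the e_g set evenly filled (or empty) — no strong Jahn–Teller driving force.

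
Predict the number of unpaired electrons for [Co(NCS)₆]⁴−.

Each isothiocyanate is −1; balancing the −4 overall charge requires Co(II).
Group 9 minus oxidation state 2 gives a d⁷ configuration.
The spin state decides the count: Isothiocyanate is a weak-field ligand for a first-row metal, so the complex is high-spin.
An octahedral high-spin d⁷ ion is t₂g⁵e_g², giving 3 unpaired electrons.

3 unpaired electrons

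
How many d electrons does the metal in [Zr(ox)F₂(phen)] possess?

Ligand charges: each oxalate is −2; each fluoride is −1; 1,10-phenanthroline is neutral. With an overall charge of 0 the zirconium centre must be in the +4 oxidation state.
Zr sits in group 4, so the d-electron count is 4 − 4 = 0.

d⁰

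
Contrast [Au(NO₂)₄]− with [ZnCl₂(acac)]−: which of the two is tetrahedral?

[ZnCl₂(acac)]−

For [Au(NO₂)₄]−: Each nitro (N-bound nitrite) is −1; balancing the −1 overall charge requires Au(III). Gold is a group-11 element; Au(III) is therefore d⁸. A 5d d⁸ ion has a large crystal-field splitting; square planar leaves the high-energy d_{x²−y²} orbital empty and maximises CFSE. → square planar.
For [ZnCl₂(acac)]−: Ligand charges: each chloride is −1; each acetylacetonate is −1. With an overall charge of −1 the zinc centre must be in the +2 oxidation state. Zinc is a group-12 element; Zn(II) is therefore d¹⁰. A d¹⁰ ion has no crystal-field stabilisation preference between square planar and tetrahedral, so four ligands adopt the sterically favoured tetrahedral geometry. → tetrahedral.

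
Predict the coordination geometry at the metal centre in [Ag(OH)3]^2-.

trigonal planar

Summing ligand charges against the −2 overall charge gives an oxidation state of +1 for silver.
Group 11 minus oxidation state 1 gives a d¹⁰ configuration.
Coordination number: 3.
Three ligands around a d¹⁰ centre minimise repulsion in a trigonal-planar arrangement.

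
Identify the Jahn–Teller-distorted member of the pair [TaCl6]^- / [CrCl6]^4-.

[TaCl6]^-: Ligand charges: each chloride is −1. With an overall charge of −1 the tantalum centre must be in the +5 oxidation state. Ta sits in group 5, so the d-electron count is 5 − 5 = 0. The d⁰ configuration leaves the e_g set evenly filled (or empty) — no strong Jahn–Teller driving force.
[CrCl6]^4-: Ligand charges: each chloride is −1. With an overall charge of −4 the chromium centre must be in the +2 oxidation state. Chromium is a group-6 element; Cr(II) is therefore d⁴. Chloride is a weak-field ligand for a first-row metal, so the complex is high-spin. The t₂g³e_g¹ (high-spin) configuration has an unevenly filled e_g set; the Jahn–Teller theorem predicts a tetragonal distortion (typically axial elongation) to lift the degeneracy.

[CrCl6]^4-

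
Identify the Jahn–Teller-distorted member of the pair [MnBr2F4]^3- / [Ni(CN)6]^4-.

[MnBr2F4]^3-: Ligand charges: each bromide is −1; each fluoride is −1. With an overall charge of −3 the manganese centre must be in the +3 oxidation state. Mn sits in group 7, so the d-electron count is 7 − 3 = 4. Bromide and fluoride are weak-field ligands for a first-row metal, so the complex is high-spin. The t₂g³e_g¹ (high-spin) configuration has an unevenly filled e_g set; the Jahn–Teller theorem predicts a tetragonal distortion (typically axial elongation) to lift the degeneracy.
[Ni(CN)6]^4-: Each cyanide is −1; balancing the −4 overall charge requires Ni(II). Group 10 minus oxidation state 2 gives a d⁸ configuration. The d⁸ configuration leaves the e_g set evenly filled (or empty) — no strong Jahn–Teller driving force.

[MnBr2F4]^3-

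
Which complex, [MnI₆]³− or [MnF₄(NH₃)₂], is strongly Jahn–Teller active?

[MnI₆]³−: Summing ligand charges against the −3 overall charge gives an oxidation state of +3 for manganese. Mn sits in group 7, so the d-electron count is 7 − 3 = 4. Iodide is a weak-field ligand for a first-row metal, so the complex is high-spin. The t₂g³e_g¹ (high-spin) configuration has an unevenly filled e_g set; the Jahn–Teller theorem predicts a tetragonal distortion (typically axial elongation) to lift the degeneracy.
[MnF₄(NH₃)₂]: Summing ligand charges against the 0 overall charge gives an oxidation state of +4 for manganese. Group 7 minus oxidation state 4 gives a d³ configuration. The d³ configuration leaves the e_g set evenly filled (or empty) — no strong Jahn–Teller driving force.

[MnI₆]³−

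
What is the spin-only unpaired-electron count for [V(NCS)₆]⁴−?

3

Ligand charges: each isothiocyanate is −1. With an overall charge of −4 the vanadium centre must be in the +2 oxidation state.
V sits in group 5, so the d-electron count is 5 − 2 = 3.
In an octahedral field the d³ configuration is t₂g³e_g⁰ (only one arrangement possible), giving 3 unpaired electrons.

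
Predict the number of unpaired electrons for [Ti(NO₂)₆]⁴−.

2

Each nitro (N-bound nitrite) is −1; balancing the −4 overall charge requires Ti(II).
Ti sits in group 4, so the d-electron count is 4 − 2 = 2.
In an octahedral field the d² configuration is t₂g²e_g⁰ (only one arrangement possible), giving 2 unpaired electrons.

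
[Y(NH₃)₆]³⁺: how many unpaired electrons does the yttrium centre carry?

Summing ligand charges against the +3 overall charge gives an oxidation state of +3 for yttrium.
Y sits in group 3, so the d-electron count is 3 − 3 = 0.
In an octahedral field the d⁰ configuration is t₂g⁰e_g⁰, giving 0 unpaired electrons.

0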